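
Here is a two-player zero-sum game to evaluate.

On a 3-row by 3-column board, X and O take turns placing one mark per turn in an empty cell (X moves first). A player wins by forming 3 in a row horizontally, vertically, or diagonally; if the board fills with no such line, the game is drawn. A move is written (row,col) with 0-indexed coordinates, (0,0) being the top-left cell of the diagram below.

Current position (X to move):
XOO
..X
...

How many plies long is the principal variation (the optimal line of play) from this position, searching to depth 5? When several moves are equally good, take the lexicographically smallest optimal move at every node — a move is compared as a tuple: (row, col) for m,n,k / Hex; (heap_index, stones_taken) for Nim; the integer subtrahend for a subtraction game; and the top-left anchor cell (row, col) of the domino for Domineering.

PV length from [XOO/..X/...]: 3 plies

ply 1, X at XOO/..X/... | (1,0)=+1→XOO/X.X/...*; (1,1)=+1→XOO/.XX/...; (2,0)=+1→XOO/..X/X..; (2,1)=+1→XOO/..X/.X.; (2,2)=-1→XOO/..X/..X
ply 2, O at XOO/X.X/... | (1,1)=-1→XOO/XOX/...*; (2,0)=-1→XOO/X.X/O..; (2,1)=-1→XOO/X.X/.O.; (2,2)=-1→XOO/X.X/..O
ply 3, X at XOO/XOX/... | (2,0)=+1→XOO/XOX/X..*; (2,1)=-1→XOO/XOX/.X.; (2,2)=-1→XOO/XOX/..X
ply 4: XOO/XOX/X.. is terminal -1 (O); from XOO/..X/... depth 5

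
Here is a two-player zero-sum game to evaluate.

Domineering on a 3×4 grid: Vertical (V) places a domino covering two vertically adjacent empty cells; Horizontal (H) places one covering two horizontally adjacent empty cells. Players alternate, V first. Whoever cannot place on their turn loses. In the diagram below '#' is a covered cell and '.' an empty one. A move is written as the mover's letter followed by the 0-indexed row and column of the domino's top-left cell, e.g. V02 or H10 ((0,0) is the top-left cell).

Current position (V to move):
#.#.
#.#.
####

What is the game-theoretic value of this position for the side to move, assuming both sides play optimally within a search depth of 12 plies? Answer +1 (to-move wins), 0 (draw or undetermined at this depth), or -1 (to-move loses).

value(#.#./#.#./####, V) = +1

p1 V@[#.#./#.#./####]: V01[###./###./####]+1* V03[#.##/#.##/####]+1
p2 H@[###./###./####] terminal -1; root [#.#./#.#./####] d12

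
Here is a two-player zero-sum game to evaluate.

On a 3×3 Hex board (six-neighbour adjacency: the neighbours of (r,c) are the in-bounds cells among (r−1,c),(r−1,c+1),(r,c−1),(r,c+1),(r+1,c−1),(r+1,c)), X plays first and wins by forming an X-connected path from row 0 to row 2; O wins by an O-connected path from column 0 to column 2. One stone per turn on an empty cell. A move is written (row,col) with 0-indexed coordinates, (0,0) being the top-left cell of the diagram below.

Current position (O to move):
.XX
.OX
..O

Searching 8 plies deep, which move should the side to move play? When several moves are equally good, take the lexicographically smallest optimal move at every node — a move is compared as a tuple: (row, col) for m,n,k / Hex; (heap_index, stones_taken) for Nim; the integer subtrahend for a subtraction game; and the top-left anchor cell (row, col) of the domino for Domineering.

O's best at [.XX/.OX/..O]: (2,1)

p1 O@[.XX/.OX/..O]: (0,0)[OXX/.OX/..O]-1 (1,0)[.XX/OOX/..O]-1 (2,0)[.XX/.OX/O.O]-1 (2,1)[.XX/.OX/.OO]+1*
p2 X@[.XX/.OX/.OO]: (0,0)[XXX/.OX/.OO]-1* (1,0)[.XX/XOX/.OO]-1 (2,0)[.XX/.OX/XOO]-1
p3 O@[XXX/.OX/.OO]: (1,0)[XXX/OOX/.OO]+1* (2,0)[XXX/.OX/OOO]+1
p4 X@[XXX/OOX/.OO] terminal -1; root [.XX/.OX/..O] d8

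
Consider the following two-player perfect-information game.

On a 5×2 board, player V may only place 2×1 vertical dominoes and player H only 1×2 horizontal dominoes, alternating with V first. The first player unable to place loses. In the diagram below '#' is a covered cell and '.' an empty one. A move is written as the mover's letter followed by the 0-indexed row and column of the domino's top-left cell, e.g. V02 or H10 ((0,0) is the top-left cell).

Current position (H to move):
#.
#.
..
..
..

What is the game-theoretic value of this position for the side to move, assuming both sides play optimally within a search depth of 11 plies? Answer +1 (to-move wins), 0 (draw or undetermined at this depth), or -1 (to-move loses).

[#./#./../../..] H move#1: H20:-1/#./#./##/../.., H30:+1/#./#./../##/..*, H40:-1/#./#./../../##
[#./#./../##/..] V move#2: V01:-1/##/##/../##/..*, V11:-1/#./##/.#/##/..
[##/##/../##/..] H move#3: H20:+1/##/##/##/##/..*, H40:+1/##/##/../##/##
[##/##/##/##/..] end (terminal -1, V#4); searched #./#./../../.. to 11

value(#./#./../../.., H) = +1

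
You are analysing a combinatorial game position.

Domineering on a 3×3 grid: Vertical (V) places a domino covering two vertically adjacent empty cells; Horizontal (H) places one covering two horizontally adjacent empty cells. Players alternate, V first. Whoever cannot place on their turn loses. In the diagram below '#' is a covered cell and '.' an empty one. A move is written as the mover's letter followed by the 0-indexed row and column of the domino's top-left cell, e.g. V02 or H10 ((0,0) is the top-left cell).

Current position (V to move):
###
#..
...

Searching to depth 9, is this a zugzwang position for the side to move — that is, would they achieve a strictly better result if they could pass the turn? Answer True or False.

ply 1, V at ###/#../... | V11=+1→###/##./.#.*; V12=-1→###/#.#/..#
ply 2: ###/##./.#. is terminal -1 (H); from ###/#../... depth 9
if V skipped the turn, H would face:
~ ply 1, H at ###/#../... | H11=+1→###/###/...*; H20=-1→###/#../##.; H21=+1→###/#../.##
~ ply 2: ###/###/... is terminal -1 (V); from ###/#../... depth 9
compare (V): move=+1 vs pass=-1

zugzwang(###/#../..., V) = False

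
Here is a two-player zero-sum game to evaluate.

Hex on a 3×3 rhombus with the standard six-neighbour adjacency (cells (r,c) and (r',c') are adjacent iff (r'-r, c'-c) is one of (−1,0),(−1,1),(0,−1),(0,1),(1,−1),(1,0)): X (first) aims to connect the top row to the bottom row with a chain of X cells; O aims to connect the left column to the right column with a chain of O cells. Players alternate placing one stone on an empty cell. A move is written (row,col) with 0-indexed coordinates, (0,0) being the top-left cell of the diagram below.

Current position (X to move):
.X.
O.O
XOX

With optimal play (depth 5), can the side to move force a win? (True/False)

ply 1, X at .X./O.O/XOX | (0,0)=-1→XX./O.O/XOX; (0,2)=-1→.XX/O.O/XOX; (1,1)=+1→.X./OXO/XOX*
ply 2: .X./OXO/XOX is terminal -1 (O); from .X./O.O/XOX depth 5

X winning at [.X./O.O/XOX]: True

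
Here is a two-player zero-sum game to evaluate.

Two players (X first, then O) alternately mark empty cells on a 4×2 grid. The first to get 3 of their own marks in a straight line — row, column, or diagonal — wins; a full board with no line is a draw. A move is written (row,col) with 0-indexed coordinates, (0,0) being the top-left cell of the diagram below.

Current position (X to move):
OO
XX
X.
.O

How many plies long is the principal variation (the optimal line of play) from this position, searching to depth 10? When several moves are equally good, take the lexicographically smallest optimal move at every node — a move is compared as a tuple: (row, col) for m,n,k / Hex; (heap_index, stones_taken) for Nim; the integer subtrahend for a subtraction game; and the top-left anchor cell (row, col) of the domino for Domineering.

ply 1, X at OO/XX/X./.O | (2,1)=+0→OO/XX/XX/.O; (3,0)=+1→OO/XX/X./XO*
ply 2: OO/XX/X./XO is terminal -1 (O); from OO/XX/X./.O depth 10

PV length from [OO/XX/X./.O]: 1 ply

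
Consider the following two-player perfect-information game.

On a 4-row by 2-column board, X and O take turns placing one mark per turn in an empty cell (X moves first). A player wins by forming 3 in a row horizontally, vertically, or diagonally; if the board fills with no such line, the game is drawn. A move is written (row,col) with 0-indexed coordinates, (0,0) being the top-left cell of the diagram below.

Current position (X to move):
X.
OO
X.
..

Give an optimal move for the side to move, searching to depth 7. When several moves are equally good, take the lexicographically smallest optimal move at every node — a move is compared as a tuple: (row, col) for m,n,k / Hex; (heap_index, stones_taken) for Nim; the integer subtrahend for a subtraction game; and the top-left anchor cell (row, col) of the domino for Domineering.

X's best at [X./OO/X./..]: (0,1)

p1 X@[X./OO/X./..]: (0,1)[XX/OO/X./..]+0* (2,1)[X./OO/XX/..]+0 (3,0)[X./OO/X./X.]-1 (3,1)[X./OO/X./.X]+0
p2 O@[XX/OO/X./..]: (2,1)[XX/OO/XO/..]+0* (3,0)[XX/OO/X./O.]+0 (3,1)[XX/OO/X./.O]+0
p3 X@[XX/OO/XO/..]: (3,0)[XX/OO/XO/X.]-1 (3,1)[XX/OO/XO/.X]+0*
p4 O@[XX/OO/XO/.X]: (3,0)[XX/OO/XO/OX]+0*
p5 X@[XX/OO/XO/OX] terminal +0; root [X./OO/X./..] d7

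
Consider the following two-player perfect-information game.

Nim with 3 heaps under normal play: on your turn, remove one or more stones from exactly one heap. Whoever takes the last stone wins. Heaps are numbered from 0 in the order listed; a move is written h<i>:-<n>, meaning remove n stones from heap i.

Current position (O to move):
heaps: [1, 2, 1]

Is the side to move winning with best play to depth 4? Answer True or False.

ply 1, O at (1,2,1) | h0:-1=-1→(0,2,1); h1:-1=-1→(1,1,1); h1:-2=+1→(1,0,1)*; h2:-1=-1→(1,2,0)
ply 2, X at (1,0,1) | h0:-1=-1→(0,0,1)*; h2:-1=-1→(1,0,0)
ply 3, O at (0,0,1) | h2:-1=+1→(0,0,0)*
ply 4: (0,0,0) is terminal -1 (X); from (1,2,1) depth 4

O winning at [(1,2,1)]: True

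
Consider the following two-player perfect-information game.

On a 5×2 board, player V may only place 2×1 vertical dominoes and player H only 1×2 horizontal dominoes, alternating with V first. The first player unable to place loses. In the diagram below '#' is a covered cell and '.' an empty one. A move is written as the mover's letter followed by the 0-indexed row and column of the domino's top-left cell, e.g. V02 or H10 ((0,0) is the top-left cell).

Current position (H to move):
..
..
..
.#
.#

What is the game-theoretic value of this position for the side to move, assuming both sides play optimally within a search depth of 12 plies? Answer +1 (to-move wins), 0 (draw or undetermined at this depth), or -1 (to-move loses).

[../../../.#/.#] H move#1: H00:-1/##/../../.#/.#, H10:+1/../##/../.#/.#*, H20:-1/../../##/.#/.#
[../##/../.#/.#] V move#2: V20:-1/../##/#./##/.#*, V30:-1/../##/../##/##
[../##/#./##/.#] H move#3: H00:+1/##/##/#./##/.#*
[##/##/#./##/.#] end (terminal -1, V#4); searched ../../../.#/.# to 12

value(../../../.#/.#, H) = +1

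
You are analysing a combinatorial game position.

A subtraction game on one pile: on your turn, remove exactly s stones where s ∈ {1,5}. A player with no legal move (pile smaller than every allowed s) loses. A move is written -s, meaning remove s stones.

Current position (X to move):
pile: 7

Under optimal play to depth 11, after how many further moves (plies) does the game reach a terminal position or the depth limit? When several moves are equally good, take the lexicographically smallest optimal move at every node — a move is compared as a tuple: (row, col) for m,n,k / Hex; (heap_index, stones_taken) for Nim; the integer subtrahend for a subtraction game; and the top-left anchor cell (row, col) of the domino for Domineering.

PV length from [7]: 7 plies

p1 X@[7]: -1[6]+1* -5[2]+1
p2 O@[6]: -1[5]-1* -5[1]-1
p3 X@[5]: -1[4]+1* -5[0]+1
p4 O@[4]: -1[3]-1*
p5 X@[3]: -1[2]+1*
p6 O@[2]: -1[1]-1*
p7 X@[1]: -1[0]+1*
p8 O@[0] terminal -1; root [7] d11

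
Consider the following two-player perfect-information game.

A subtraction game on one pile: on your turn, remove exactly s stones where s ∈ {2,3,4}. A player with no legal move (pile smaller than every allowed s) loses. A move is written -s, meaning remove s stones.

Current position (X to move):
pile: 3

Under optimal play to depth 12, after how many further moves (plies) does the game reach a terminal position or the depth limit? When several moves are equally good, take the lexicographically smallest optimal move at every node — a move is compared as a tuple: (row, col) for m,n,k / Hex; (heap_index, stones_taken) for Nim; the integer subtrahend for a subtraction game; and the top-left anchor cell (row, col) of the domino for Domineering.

p1 X@[3]: -2[1]+1* -3[0]+1
p2 O@[1] terminal -1; root [3] d12

PV length from [3]: 1 ply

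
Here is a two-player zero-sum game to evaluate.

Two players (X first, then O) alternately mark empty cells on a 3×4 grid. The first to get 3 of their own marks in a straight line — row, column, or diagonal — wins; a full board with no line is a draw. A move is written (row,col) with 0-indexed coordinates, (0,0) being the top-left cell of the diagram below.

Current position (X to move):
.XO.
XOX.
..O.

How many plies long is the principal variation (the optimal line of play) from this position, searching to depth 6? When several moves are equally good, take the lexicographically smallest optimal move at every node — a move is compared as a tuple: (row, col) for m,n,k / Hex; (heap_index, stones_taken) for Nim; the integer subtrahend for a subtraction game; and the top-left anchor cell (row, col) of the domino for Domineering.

p1 X@[.XO./XOX./..O.]: (0,0)[XXO./XOX./..O.]-1 (0,3)[.XOX/XOX./..O.]-1 (1,3)[.XO./XOXX/..O.]-1 (2,0)[.XO./XOX./X.O.]-1 (2,1)[.XO./XOX./.XO.]-1 (2,3)[.XO./XOX./..OX]+1*
p2 O@[.XO./XOX./..OX] terminal -1; root [.XO./XOX./..O.] d6

PV length from [.XO./XOX./..O.]: 1 ply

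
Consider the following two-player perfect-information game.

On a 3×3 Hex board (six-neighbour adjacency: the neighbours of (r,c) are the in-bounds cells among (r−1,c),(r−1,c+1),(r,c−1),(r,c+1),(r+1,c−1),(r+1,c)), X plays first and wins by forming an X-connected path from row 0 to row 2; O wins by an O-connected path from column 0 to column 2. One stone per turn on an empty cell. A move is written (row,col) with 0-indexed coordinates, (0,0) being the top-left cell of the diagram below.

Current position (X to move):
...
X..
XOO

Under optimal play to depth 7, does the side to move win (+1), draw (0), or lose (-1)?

p1 X@[.../X../XOO]: (0,0)[X../X../XOO]+1* (0,1)[.X./X../XOO]+1 (0,2)[..X/X../XOO]+1 (1,1)[.../XX./XOO]+1 (1,2)[.../X.X/XOO]+1
p2 O@[X../X../XOO] terminal -1; root [.../X../XOO] d7

value(.../X../XOO, X) = +1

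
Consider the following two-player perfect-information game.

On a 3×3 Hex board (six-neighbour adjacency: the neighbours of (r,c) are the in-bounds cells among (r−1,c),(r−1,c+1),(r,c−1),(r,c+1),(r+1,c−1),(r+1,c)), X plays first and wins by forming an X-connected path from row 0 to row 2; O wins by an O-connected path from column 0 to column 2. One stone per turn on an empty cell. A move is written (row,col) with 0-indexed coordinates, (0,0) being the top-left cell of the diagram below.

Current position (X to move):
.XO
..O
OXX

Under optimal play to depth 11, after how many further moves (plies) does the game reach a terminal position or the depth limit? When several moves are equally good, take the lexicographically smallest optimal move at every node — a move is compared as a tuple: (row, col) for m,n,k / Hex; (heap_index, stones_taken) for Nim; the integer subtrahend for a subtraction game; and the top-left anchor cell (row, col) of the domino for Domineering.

p1 X@[.XO/..O/OXX]: (0,0)[XXO/..O/OXX]-1 (1,0)[.XO/X.O/OXX]-1 (1,1)[.XO/.XO/OXX]+1*
p2 O@[.XO/.XO/OXX] terminal -1; root [.XO/..O/OXX] d11

PV length from [.XO/..O/OXX]: 1 ply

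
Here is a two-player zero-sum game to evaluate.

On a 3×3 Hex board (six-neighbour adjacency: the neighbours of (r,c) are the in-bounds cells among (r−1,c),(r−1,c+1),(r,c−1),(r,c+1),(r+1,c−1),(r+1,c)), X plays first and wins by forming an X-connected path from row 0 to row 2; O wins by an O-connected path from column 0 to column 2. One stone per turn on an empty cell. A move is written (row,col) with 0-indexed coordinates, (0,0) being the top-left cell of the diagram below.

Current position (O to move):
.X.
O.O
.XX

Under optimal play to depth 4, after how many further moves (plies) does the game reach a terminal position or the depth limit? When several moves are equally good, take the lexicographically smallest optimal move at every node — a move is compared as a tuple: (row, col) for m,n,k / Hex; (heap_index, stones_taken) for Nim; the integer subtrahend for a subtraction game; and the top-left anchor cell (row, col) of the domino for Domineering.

[.X./O.O/.XX] O move#1: (0,0):-1/OX./O.O/.XX, (0,2):-1/.XO/O.O/.XX, (1,1):+1/.X./OOO/.XX*, (2,0):-1/.X./O.O/OXX
[.X./OOO/.XX] end (terminal -1, X#2); searched .X./O.O/.XX to 4

PV length from [.X./O.O/.XX]: 1 ply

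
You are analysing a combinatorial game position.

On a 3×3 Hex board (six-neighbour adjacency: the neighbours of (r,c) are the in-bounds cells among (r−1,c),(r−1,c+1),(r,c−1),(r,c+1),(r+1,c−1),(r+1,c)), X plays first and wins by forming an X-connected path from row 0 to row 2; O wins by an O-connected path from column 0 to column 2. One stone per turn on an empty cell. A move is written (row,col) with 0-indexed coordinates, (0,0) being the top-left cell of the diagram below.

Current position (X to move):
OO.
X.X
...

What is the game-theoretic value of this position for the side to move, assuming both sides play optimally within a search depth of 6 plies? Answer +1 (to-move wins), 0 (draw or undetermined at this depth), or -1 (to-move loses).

ply 1, X at OO./X.X/... | (0,2)=+1→OOX/X.X/...*; (1,1)=-1→OO./XXX/...; (2,0)=-1→OO./X.X/X..; (2,1)=-1→OO./X.X/.X.; (2,2)=-1→OO./X.X/..X
ply 2, O at OOX/X.X/... | (1,1)=-1→OOX/XOX/...*; (2,0)=-1→OOX/X.X/O..; (2,1)=-1→OOX/X.X/.O.; (2,2)=-1→OOX/X.X/..O
ply 3, X at OOX/XOX/... | (2,0)=+1→OOX/XOX/X..*; (2,1)=+1→OOX/XOX/.X.; (2,2)=+1→OOX/XOX/..X
ply 4, O at OOX/XOX/X.. | (2,1)=-1→OOX/XOX/XO.*; (2,2)=-1→OOX/XOX/X.O
ply 5, X at OOX/XOX/XO. | (2,2)=+1→OOX/XOX/XOX*
ply 6: OOX/XOX/XOX is terminal -1 (O); from OO./X.X/... depth 6

value(OO./X.X/..., X) = +1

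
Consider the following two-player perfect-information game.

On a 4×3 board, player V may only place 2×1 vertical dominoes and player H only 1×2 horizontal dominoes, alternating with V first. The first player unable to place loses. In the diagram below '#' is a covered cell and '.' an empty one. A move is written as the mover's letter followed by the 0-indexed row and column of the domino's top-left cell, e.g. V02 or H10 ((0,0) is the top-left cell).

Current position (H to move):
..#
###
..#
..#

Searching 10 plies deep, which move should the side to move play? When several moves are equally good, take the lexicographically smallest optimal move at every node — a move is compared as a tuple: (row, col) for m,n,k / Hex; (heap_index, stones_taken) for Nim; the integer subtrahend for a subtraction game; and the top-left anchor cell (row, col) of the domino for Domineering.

H's best at [..#/###/..#/..#]: H20

p1 H@[..#/###/..#/..#]: H00[###/###/..#/..#]-1 H20[..#/###/###/..#]+1* H30[..#/###/..#/###]+1
p2 V@[..#/###/###/..#] terminal -1; root [..#/###/..#/..#] d10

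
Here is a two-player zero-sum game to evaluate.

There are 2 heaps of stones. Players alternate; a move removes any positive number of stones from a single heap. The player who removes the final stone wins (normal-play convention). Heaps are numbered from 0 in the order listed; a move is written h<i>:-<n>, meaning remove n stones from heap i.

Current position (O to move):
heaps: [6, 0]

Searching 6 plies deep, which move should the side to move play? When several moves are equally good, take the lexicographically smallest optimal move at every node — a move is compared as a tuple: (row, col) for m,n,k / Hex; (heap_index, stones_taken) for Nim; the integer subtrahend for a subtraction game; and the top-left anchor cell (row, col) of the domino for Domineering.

p1 O@[(6,0)]: h0:-1[(5,0)]-1 h0:-2[(4,0)]-1 h0:-3[(3,0)]-1 h0:-4[(2,0)]-1 h0:-5[(1,0)]-1 h0:-6[(0,0)]+1*
p2 X@[(0,0)] terminal -1; root [(6,0)] d6

O's best at [(6,0)]: h0:-6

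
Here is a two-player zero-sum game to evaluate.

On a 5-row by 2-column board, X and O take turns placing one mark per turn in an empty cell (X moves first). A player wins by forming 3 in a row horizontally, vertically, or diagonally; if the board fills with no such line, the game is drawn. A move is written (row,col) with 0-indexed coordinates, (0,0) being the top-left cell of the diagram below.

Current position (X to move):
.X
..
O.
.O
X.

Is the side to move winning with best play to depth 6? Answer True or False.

p1 X@[.X/../O./.O/X.]: (0,0)[XX/../O./.O/X.]-1 (1,0)[.X/X./O./.O/X.]-1 (1,1)[.X/.X/O./.O/X.]-1 (2,1)[.X/../OX/.O/X.]+0* (3,0)[.X/../O./XO/X.]-1 (4,1)[.X/../O./.O/XX]-1
p2 O@[.X/../OX/.O/X.]: (0,0)[OX/../OX/.O/X.]-1 (1,0)[.X/O./OX/.O/X.]-1 (1,1)[.X/.O/OX/.O/X.]+0* (3,0)[.X/../OX/OO/X.]-1 (4,1)[.X/../OX/.O/XO]-1
p3 X@[.X/.O/OX/.O/X.]: (0,0)[XX/.O/OX/.O/X.]+0* (1,0)[.X/XO/OX/.O/X.]+0 (3,0)[.X/.O/OX/XO/X.]+0 (4,1)[.X/.O/OX/.O/XX]-1
p4 O@[XX/.O/OX/.O/X.]: (1,0)[XX/OO/OX/.O/X.]+0* (3,0)[XX/.O/OX/OO/X.]+0 (4,1)[XX/.O/OX/.O/XO]+0
p5 X@[XX/OO/OX/.O/X.]: (3,0)[XX/OO/OX/XO/X.]+0* (4,1)[XX/OO/OX/.O/XX]-1
p6 O@[XX/OO/OX/XO/X.]: (4,1)[XX/OO/OX/XO/XO]+0*
p7 X@[XX/OO/OX/XO/XO] terminal +0; root [.X/../O./.O/X.] d6

X winning at [.X/../O./.O/X.]: False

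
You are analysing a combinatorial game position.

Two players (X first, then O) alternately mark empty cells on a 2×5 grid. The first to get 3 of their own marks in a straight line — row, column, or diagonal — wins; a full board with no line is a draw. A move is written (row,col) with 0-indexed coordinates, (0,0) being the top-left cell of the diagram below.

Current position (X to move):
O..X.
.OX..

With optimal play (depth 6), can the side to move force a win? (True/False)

p1 X@[O..X./.OX..]: (0,1)[OX.X./.OX..]+0 (0,2)[O.XX./.OX..]+1* (0,4)[O..XX/.OX..]+0 (1,0)[O..X./XOX..]+0 (1,3)[O..X./.OXX.]+1 (1,4)[O..X./.OX.X]+1
p2 O@[O.XX./.OX..]: (0,1)[OOXX./.OX..]-1* (0,4)[O.XXO/.OX..]-1 (1,0)[O.XX./OOX..]-1 (1,3)[O.XX./.OXO.]-1 (1,4)[O.XX./.OX.O]-1
p3 X@[OOXX./.OX..]: (0,4)[OOXXX/.OX..]+1* (1,0)[OOXX./XOX..]+0 (1,3)[OOXX./.OXX.]+1 (1,4)[OOXX./.OX.X]+1
p4 O@[OOXXX/.OX..] terminal -1; root [O..X./.OX..] d6

X winning at [O..X./.OX..]: True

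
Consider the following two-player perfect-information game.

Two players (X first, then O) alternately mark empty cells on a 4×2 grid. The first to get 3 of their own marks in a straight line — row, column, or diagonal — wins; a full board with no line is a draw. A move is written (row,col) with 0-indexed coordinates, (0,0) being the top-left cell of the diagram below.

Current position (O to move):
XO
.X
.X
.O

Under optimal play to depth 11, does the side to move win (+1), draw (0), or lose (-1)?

value(XO/.X/.X/.O, O) = 0

[XO/.X/.X/.O] O move#1: (1,0):+0/XO/OX/.X/.O*, (2,0):+0/XO/.X/OX/.O, (3,0):+0/XO/.X/.X/OO
[XO/OX/.X/.O] X move#2: (2,0):+0/XO/OX/XX/.O*, (3,0):+0/XO/OX/.X/XO
[XO/OX/XX/.O] O move#3: (3,0):+0/XO/OX/XX/OO*
[XO/OX/XX/OO] end (terminal +0, X#4); searched XO/.X/.X/.O to 11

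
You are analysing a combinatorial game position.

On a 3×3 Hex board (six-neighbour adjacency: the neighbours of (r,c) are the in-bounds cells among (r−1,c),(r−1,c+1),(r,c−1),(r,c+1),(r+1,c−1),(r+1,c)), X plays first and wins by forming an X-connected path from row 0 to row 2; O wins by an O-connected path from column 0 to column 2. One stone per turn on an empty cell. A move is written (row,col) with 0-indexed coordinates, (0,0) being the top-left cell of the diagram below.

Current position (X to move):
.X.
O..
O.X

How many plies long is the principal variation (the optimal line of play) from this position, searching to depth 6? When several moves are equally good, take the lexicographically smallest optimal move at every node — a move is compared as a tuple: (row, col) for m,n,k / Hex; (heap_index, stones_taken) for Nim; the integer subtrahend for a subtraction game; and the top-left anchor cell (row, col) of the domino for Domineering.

ply 1, X at .X./O../O.X | (0,0)=-1→XX./O../O.X; (0,2)=-1→.XX/O../O.X; (1,1)=+1→.X./OX./O.X*; (1,2)=+1→.X./O.X/O.X; (2,1)=-1→.X./O../OXX
ply 2, O at .X./OX./O.X | (0,0)=-1→OX./OX./O.X*; (0,2)=-1→.XO/OX./O.X; (1,2)=-1→.X./OXO/O.X; (2,1)=-1→.X./OX./OOX
ply 3, X at OX./OX./O.X | (0,2)=+1→OXX/OX./O.X*; (1,2)=+1→OX./OXX/O.X; (2,1)=+1→OX./OX./OXX
ply 4, O at OXX/OX./O.X | (1,2)=-1→OXX/OXO/O.X*; (2,1)=-1→OXX/OX./OOX
ply 5, X at OXX/OXO/O.X | (2,1)=+1→OXX/OXO/OXX*
ply 6: OXX/OXO/OXX is terminal -1 (O); from .X./O../O.X depth 6

PV length from [.X./O../O.X]: 5 plies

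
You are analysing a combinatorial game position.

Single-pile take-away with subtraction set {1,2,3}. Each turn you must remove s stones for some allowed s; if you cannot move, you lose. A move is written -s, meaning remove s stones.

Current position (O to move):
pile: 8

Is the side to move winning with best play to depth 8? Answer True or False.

O winning at [8]: False

p1 O@[8]: -1[7]-1* -2[6]-1 -3[5]-1
p2 X@[7]: -1[6]-1 -2[5]-1 -3[4]+1*
p3 O@[4]: -1[3]-1* -2[2]-1 -3[1]-1
p4 X@[3]: -1[2]-1 -2[1]-1 -3[0]+1*
p5 O@[0] terminal -1; root [8] d8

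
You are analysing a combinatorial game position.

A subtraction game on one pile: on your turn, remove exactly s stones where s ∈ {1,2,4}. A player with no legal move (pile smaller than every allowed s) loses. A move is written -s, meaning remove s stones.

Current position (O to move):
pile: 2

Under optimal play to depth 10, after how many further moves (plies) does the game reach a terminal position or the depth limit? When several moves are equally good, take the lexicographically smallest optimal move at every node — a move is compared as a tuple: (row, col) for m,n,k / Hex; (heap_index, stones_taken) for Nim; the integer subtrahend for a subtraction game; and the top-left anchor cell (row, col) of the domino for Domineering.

p1 O@[2]: -1[1]-1 -2[0]+1*
p2 X@[0] terminal -1; root [2] d10

PV length from [2]: 1 ply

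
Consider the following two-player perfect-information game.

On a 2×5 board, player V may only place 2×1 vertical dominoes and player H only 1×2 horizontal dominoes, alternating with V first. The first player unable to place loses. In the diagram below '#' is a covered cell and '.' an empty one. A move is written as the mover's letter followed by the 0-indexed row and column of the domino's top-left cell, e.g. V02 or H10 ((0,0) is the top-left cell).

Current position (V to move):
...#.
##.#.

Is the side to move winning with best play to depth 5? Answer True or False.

p1 V@[...#./##.#.]: V02[..##./####.]+1* V04[...##/##.##]-1
p2 H@[..##./####.]: H00[####./####.]-1*
p3 V@[####./####.]: V04[#####/#####]+1*
p4 H@[#####/#####] terminal -1; root [...#./##.#.] d5

V winning at [...#./##.#.]: True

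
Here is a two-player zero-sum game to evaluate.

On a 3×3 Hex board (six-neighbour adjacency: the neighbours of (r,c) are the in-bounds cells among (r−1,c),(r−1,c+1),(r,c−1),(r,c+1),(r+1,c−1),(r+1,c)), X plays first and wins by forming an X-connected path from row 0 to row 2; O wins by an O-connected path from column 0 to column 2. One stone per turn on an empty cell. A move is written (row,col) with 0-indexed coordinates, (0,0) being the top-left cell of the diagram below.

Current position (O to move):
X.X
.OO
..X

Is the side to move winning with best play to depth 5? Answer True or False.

O winning at [X.X/.OO/..X]: True

[X.X/.OO/..X] O move#1: (0,1):+1/XOX/.OO/..X*, (1,0):+1/X.X/OOO/..X, (2,0):+1/X.X/.OO/O.X, (2,1):+1/X.X/.OO/.OX
[XOX/.OO/..X] X move#2: (1,0):-1/XOX/XOO/..X*, (2,0):-1/XOX/.OO/X.X, (2,1):-1/XOX/.OO/.XX
[XOX/XOO/..X] O move#3: (2,0):+1/XOX/XOO/O.X*, (2,1):-1/XOX/XOO/.OX
[XOX/XOO/O.X] end (terminal -1, X#4); searched X.X/.OO/..X to 5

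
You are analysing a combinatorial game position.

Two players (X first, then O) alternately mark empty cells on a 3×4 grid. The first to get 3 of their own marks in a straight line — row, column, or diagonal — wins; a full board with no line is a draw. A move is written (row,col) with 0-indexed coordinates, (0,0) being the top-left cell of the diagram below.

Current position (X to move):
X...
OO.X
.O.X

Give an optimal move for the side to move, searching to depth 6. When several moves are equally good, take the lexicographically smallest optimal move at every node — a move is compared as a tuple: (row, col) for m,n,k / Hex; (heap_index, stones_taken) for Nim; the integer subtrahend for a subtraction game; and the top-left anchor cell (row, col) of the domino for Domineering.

X's best at [X.../OO.X/.O.X]: (0,3)

p1 X@[X.../OO.X/.O.X]: (0,1)[XX../OO.X/.O.X]-1 (0,2)[X.X./OO.X/.O.X]-1 (0,3)[X..X/OO.X/.O.X]+1* (1,2)[X.../OOXX/.O.X]-1 (2,0)[X.../OO.X/XO.X]-1 (2,2)[X.../OO.X/.OXX]-1
p2 O@[X..X/OO.X/.O.X] terminal -1; root [X.../OO.X/.O.X] d6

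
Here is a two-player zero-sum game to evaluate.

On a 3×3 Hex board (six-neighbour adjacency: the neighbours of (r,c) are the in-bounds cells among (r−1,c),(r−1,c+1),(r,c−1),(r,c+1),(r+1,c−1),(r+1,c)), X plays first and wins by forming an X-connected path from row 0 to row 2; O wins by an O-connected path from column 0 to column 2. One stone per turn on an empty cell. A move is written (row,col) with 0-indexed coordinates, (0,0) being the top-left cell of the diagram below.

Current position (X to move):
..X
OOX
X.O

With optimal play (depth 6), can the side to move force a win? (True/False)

ply 1, X at ..X/OOX/X.O | (0,0)=-1→X.X/OOX/X.O; (0,1)=-1→.XX/OOX/X.O; (2,1)=+1→..X/OOX/XXO*
ply 2: ..X/OOX/XXO is terminal -1 (O); from ..X/OOX/X.O depth 6

X winning at [..X/OOX/X.O]: True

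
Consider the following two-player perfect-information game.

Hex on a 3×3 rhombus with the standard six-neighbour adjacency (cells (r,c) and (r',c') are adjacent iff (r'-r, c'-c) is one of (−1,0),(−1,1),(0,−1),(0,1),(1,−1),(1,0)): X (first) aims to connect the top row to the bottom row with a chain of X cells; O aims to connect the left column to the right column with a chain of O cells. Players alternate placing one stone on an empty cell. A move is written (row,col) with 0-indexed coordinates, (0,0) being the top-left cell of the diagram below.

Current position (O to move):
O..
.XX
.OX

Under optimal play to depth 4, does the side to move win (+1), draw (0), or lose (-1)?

value(O../.XX/.OX, O) = -1

[O../.XX/.OX] O move#1: (0,1):-1/OO./.XX/.OX*, (0,2):-1/O.O/.XX/.OX, (1,0):-1/O../OXX/.OX, (2,0):-1/O../.XX/OOX
[OO./.XX/.OX] X move#2: (0,2):+1/OOX/.XX/.OX*, (1,0):-1/OO./XXX/.OX, (2,0):-1/OO./.XX/XOX
[OOX/.XX/.OX] end (terminal -1, O#3); searched O../.XX/.OX to 4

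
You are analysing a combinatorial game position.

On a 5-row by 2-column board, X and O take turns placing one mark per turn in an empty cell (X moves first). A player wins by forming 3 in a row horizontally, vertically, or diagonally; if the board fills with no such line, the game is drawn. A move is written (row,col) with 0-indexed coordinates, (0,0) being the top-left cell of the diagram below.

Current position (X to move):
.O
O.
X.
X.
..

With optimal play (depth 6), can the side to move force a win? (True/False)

X winning at [.O/O./X./X./..]: True

ply 1, X at .O/O./X./X./.. | (0,0)=+0→XO/O./X./X./..; (1,1)=+0→.O/OX/X./X./..; (2,1)=+1→.O/O./XX/X./..*; (3,1)=+1→.O/O./X./XX/..; (4,0)=+1→.O/O./X./X./X.; (4,1)=+0→.O/O./X./X./.X
ply 2, O at .O/O./XX/X./.. | (0,0)=-1→OO/O./XX/X./..*; (1,1)=-1→.O/OO/XX/X./..; (3,1)=-1→.O/O./XX/XO/..; (4,0)=-1→.O/O./XX/X./O.; (4,1)=-1→.O/O./XX/X./.O
ply 3, X at OO/O./XX/X./.. | (1,1)=+1→OO/OX/XX/X./..*; (3,1)=+1→OO/O./XX/XX/..; (4,0)=+1→OO/O./XX/X./X.; (4,1)=+1→OO/O./XX/X./.X
ply 4, O at OO/OX/XX/X./.. | (3,1)=-1→OO/OX/XX/XO/..*; (4,0)=-1→OO/OX/XX/X./O.; (4,1)=-1→OO/OX/XX/X./.O
ply 5, X at OO/OX/XX/XO/.. | (4,0)=+1→OO/OX/XX/XO/X.*; (4,1)=+0→OO/OX/XX/XO/.X
ply 6: OO/OX/XX/XO/X. is terminal -1 (O); from .O/O./X./X./.. depth 6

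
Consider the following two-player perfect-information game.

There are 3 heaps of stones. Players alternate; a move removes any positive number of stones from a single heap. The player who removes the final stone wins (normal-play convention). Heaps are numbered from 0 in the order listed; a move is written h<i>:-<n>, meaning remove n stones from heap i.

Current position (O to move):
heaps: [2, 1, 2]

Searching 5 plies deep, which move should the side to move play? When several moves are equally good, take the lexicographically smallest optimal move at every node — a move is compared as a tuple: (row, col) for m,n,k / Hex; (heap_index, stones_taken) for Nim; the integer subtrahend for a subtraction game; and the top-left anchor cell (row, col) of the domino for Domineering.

p1 O@[(2,1,2)]: h0:-1[(1,1,2)]-1 h0:-2[(0,1,2)]-1 h1:-1[(2,0,2)]+1* h2:-1[(2,1,1)]-1 h2:-2[(2,1,0)]-1
p2 X@[(2,0,2)]: h0:-1[(1,0,2)]-1* h0:-2[(0,0,2)]-1 h2:-1[(2,0,1)]-1 h2:-2[(2,0,0)]-1
p3 O@[(1,0,2)]: h0:-1[(0,0,2)]-1 h2:-1[(1,0,1)]+1* h2:-2[(1,0,0)]-1
p4 X@[(1,0,1)]: h0:-1[(0,0,1)]-1* h2:-1[(1,0,0)]-1
p5 O@[(0,0,1)]: h2:-1[(0,0,0)]+1*
p6 X@[(0,0,0)] terminal -1; root [(2,1,2)] d5

O's best at [(2,1,2)]: h1:-1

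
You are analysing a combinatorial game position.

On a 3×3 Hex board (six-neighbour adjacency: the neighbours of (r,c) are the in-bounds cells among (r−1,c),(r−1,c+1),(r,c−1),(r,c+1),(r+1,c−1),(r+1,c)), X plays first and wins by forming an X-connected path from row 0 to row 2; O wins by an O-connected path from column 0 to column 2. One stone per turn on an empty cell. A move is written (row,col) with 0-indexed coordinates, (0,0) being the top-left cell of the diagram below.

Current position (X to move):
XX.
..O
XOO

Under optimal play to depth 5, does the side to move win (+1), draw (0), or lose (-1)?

[XX./..O/XOO] X move#1: (0,2):+1/XXX/..O/XOO*, (1,0):+1/XX./X.O/XOO, (1,1):+1/XX./.XO/XOO
[XXX/..O/XOO] O move#2: (1,0):-1/XXX/O.O/XOO*, (1,1):-1/XXX/.OO/XOO
[XXX/O.O/XOO] X move#3: (1,1):+1/XXX/OXO/XOO*
[XXX/OXO/XOO] end (terminal -1, O#4); searched XX./..O/XOO to 5

value(XX./..O/XOO, X) = +1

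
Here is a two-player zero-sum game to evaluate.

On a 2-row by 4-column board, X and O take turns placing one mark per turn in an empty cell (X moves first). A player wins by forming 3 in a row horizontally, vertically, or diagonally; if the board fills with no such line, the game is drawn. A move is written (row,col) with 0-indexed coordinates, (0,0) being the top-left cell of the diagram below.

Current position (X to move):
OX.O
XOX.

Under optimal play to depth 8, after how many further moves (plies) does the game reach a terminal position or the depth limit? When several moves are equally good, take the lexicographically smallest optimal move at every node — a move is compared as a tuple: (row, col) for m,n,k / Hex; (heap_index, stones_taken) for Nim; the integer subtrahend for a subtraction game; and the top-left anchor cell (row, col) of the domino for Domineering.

PV length from [OX.O/XOX.]: 2 plies

[OX.O/XOX.] X move#1: (0,2):+0/OXXO/XOX.*, (1,3):+0/OX.O/XOXX
[OXXO/XOX.] O move#2: (1,3):+0/OXXO/XOXO*
[OXXO/XOXO] end (terminal +0, X#3); searched OX.O/XOX. to 8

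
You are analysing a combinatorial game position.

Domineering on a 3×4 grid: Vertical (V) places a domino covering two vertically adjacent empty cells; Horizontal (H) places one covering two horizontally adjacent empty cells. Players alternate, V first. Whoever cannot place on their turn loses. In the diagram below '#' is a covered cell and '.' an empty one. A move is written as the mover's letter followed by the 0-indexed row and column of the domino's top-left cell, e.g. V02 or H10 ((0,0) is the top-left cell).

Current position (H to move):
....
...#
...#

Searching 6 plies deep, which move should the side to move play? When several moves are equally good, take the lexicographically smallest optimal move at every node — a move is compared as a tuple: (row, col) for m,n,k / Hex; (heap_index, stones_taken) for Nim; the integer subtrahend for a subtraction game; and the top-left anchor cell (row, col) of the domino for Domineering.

[..../...#/...#] H move#1: H00:-1/##../...#/...#, H01:-1/.##./...#/...#, H02:-1/..##/...#/...#, H10:+1/..../##.#/...#*, H11:+1/..../.###/...#, H20:-1/..../...#/##.#, H21:-1/..../...#/.###
[..../##.#/...#] V move#2: V02:-1/..#./####/...#*, V12:-1/..../####/..##
[..#./####/...#] H move#3: H00:+1/###./####/...#*, H20:+1/..#./####/##.#, H21:+1/..#./####/.###
[###./####/...#] end (terminal -1, V#4); searched ..../...#/...# to 6

H's best at [..../...#/...#]: H10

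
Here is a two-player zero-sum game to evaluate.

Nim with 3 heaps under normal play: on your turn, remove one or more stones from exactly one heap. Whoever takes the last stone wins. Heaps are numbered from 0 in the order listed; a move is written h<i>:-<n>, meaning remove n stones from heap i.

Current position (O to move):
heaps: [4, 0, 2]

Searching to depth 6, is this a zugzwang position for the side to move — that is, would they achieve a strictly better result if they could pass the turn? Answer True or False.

ply 1, O at (4,0,2) | h0:-1=-1→(3,0,2); h0:-2=+1→(2,0,2)*; h0:-3=-1→(1,0,2); h0:-4=-1→(0,0,2); h2:-1=-1→(4,0,1); h2:-2=-1→(4,0,0)
ply 2, X at (2,0,2) | h0:-1=-1→(1,0,2)*; h0:-2=-1→(0,0,2); h2:-1=-1→(2,0,1); h2:-2=-1→(2,0,0)
ply 3, O at (1,0,2) | h0:-1=-1→(0,0,2); h2:-1=+1→(1,0,1)*; h2:-2=-1→(1,0,0)
ply 4, X at (1,0,1) | h0:-1=-1→(0,0,1)*; h2:-1=-1→(1,0,0)
ply 5, O at (0,0,1) | h2:-1=+1→(0,0,0)*
ply 6: (0,0,0) is terminal -1 (X); from (4,0,2) depth 6
pass branch (X moves first from the same position):
  | ply 1, X at (4,0,2) | h0:-1=-1→(3,0,2); h0:-2=+1→(2,0,2)*; h0:-3=-1→(1,0,2); h0:-4=-1→(0,0,2); h2:-1=-1→(4,0,1); h2:-2=-1→(4,0,0)
  | ply 2, O at (2,0,2) | h0:-1=-1→(1,0,2)*; h0:-2=-1→(0,0,2); h2:-1=-1→(2,0,1); h2:-2=-1→(2,0,0)
  | ply 3, X at (1,0,2) | h0:-1=-1→(0,0,2); h2:-1=+1→(1,0,1)*; h2:-2=-1→(1,0,0)
  | ply 4, O at (1,0,1) | h0:-1=-1→(0,0,1)*; h2:-1=-1→(1,0,0)
  | ply 5, X at (0,0,1) | h2:-1=+1→(0,0,0)*
  | ply 6: (0,0,0) is terminal -1 (O); from (4,0,2) depth 6
O moving scores +1; O passing scores -1

zugzwang((4,0,2), O) = False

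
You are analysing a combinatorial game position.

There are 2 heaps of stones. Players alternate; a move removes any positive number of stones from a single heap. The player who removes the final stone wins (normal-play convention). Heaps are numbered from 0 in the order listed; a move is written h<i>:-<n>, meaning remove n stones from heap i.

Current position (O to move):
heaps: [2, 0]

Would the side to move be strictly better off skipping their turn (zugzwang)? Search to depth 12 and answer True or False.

[(2,0)] O move#1: h0:-1:-1/(1,0), h0:-2:+1/(0,0)*
[(0,0)] end (terminal -1, X#2); searched (2,0) to 12
if O skipped the turn, X would face:
~ [(2,0)] X move#1: h0:-1:-1/(1,0), h0:-2:+1/(0,0)*
~ [(0,0)] end (terminal -1, O#2); searched (2,0) to 12
compare (O): move=+1 vs pass=-1

zugzwang((2,0), O) = False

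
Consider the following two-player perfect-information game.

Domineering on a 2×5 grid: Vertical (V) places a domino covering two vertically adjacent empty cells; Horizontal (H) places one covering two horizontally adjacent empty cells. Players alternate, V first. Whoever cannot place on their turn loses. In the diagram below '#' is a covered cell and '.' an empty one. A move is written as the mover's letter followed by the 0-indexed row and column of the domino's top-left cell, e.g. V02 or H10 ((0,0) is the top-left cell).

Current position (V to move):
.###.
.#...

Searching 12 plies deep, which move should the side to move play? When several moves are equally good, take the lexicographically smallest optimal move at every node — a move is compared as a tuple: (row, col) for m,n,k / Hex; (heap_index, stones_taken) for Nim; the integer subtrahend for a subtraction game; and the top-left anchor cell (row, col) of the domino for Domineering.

p1 V@[.###./.#...]: V00[####./##...]-1 V04[.####/.#..#]+1*
p2 H@[.####/.#..#]: H12[.####/.####]-1*
p3 V@[.####/.####]: V00[#####/#####]+1*
p4 H@[#####/#####] terminal -1; root [.###./.#...] d12

V's best at [.###./.#...]: V04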